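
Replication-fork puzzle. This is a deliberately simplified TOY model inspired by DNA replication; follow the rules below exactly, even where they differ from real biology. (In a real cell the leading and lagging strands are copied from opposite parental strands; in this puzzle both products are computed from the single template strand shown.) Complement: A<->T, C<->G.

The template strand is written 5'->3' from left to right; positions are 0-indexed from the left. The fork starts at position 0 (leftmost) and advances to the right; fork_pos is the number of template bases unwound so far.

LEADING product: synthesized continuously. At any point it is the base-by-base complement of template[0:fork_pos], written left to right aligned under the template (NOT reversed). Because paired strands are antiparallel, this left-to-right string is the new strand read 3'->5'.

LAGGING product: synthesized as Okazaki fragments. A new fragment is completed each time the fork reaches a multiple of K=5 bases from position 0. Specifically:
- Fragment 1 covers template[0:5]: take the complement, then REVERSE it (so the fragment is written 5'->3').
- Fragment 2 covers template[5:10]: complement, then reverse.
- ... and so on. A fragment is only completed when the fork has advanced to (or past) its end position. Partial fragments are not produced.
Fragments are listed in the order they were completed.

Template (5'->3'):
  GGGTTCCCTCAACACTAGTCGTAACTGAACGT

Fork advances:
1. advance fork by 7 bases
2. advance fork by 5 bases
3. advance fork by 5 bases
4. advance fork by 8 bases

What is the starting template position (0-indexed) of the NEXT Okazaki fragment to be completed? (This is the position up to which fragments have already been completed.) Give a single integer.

Answer: 25

Derivation:
Step 1: advance 7 -> fork_pos = 0 + 7 = 7. Reached multiple(s) of 5: 5 -> fragment 1 completed (1 total).
Step 2: advance 5 -> fork_pos = 7 + 5 = 12. Reached multiple(s) of 5: 10 -> fragment 2 completed (2 total).
Step 3: advance 5 -> fork_pos = 12 + 5 = 17. Reached multiple(s) of 5: 15 -> fragment 3 completed (3 total).
Step 4: advance 8 -> fork_pos = 17 + 8 = 25. Reached multiple(s) of 5: 20, 25 -> fragments 4-5 completed (5 total).
5 fragment(s) completed, covering template[0:25] (5 x 5 = 25). The next fragment, fragment 6, covers template[25:30], so it starts at position 25.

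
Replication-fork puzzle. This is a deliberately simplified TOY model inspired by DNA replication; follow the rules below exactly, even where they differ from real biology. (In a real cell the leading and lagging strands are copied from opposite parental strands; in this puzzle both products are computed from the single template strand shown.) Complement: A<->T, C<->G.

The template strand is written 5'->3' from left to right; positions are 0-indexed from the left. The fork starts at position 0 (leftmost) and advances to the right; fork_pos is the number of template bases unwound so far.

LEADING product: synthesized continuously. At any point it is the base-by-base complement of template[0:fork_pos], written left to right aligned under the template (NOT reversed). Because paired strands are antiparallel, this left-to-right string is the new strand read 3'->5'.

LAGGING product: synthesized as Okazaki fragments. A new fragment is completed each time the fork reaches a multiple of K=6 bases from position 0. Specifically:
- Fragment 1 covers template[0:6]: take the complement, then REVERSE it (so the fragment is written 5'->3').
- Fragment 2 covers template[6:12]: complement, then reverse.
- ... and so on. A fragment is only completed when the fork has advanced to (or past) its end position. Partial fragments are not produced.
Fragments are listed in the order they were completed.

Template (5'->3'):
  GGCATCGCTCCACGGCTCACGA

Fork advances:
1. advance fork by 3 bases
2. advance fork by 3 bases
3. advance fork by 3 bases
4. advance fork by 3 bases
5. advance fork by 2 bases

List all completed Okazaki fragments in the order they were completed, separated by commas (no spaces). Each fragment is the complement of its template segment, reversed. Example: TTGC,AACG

Step 1: advance 3 -> fork_pos = 0 + 3 = 3. Next multiple of 6 is 6 (not reached); still 0 fragment(s).
Step 2: advance 3 -> fork_pos = 3 + 3 = 6. Reached multiple(s) of 6: 6 -> fragment 1 completed (1 total).
Step 3: advance 3 -> fork_pos = 6 + 3 = 9. Next multiple of 6 is 12 (not reached); still 1 fragment(s).
Step 4: advance 3 -> fork_pos = 9 + 3 = 12. Reached multiple(s) of 6: 12 -> fragment 2 completed (2 total).
Step 5: advance 2 -> fork_pos = 12 + 2 = 14. Next multiple of 6 is 18 (not reached); still 2 fragment(s).
Final fork_pos = 14, so 2 fragment(s) are complete. Build each: template segment -> complement -> reverse.
Fragment 1: template[0:6] = GGCATC -> complement CCGTAG -> reversed GATGCC
Fragment 2: template[6:12] = GCTCCA -> complement CGAGGT -> reversed TGGAGC

Answer: GATGCC,TGGAGC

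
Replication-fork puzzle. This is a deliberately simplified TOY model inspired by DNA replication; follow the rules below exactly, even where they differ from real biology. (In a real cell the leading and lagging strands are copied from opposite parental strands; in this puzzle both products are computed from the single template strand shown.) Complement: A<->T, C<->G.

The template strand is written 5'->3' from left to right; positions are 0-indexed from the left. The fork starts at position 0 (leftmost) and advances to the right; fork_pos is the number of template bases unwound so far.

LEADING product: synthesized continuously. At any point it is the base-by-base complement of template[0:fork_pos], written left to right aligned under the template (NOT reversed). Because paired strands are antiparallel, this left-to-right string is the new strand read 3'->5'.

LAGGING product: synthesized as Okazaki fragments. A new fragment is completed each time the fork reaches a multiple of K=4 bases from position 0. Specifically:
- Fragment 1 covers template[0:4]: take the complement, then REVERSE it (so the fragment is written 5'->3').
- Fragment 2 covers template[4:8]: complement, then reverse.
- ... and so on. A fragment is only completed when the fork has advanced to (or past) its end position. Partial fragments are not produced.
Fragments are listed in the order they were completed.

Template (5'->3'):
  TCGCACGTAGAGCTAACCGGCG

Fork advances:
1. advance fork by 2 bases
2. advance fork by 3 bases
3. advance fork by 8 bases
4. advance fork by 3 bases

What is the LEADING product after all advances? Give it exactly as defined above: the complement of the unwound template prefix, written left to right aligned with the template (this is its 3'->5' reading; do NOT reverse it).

Step 1: advance 2 -> fork_pos = 0 + 2 = 2.
Step 2: advance 3 -> fork_pos = 2 + 3 = 5.
Step 3: advance 8 -> fork_pos = 5 + 8 = 13.
Step 4: advance 3 -> fork_pos = 13 + 3 = 16.
Unwound prefix: template[0:16] = TCGCACGTAGAGCTAA
Complement it base by base (A<->T, C<->G), keeping left-to-right order:
  [0:5] TCGCA -> AGCGT
  [5:10] CGTAG -> GCATC
  [10:15] AGCTA -> TCGAT
  [15:16] A -> T
Concatenate: AGCGTGCATCTCGATT (length 16; written aligned with the template, i.e. 3'->5').

Answer: AGCGTGCATCTCGATT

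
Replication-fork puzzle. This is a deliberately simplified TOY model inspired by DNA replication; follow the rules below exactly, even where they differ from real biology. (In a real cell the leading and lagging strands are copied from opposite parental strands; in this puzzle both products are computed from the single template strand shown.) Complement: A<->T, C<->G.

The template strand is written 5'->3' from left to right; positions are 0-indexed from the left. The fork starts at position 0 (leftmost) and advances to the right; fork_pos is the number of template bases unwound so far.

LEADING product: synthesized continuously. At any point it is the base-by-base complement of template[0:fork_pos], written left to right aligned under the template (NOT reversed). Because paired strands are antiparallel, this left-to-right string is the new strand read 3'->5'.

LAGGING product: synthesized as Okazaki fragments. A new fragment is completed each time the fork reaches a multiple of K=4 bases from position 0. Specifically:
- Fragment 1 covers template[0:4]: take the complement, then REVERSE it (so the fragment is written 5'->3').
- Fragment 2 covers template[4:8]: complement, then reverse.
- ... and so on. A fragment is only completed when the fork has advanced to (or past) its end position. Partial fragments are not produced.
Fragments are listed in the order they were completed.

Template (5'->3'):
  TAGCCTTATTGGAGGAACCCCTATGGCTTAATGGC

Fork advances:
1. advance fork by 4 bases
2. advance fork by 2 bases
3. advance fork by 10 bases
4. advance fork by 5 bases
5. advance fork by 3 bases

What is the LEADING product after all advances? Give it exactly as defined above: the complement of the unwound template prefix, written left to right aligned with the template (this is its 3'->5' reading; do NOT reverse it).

Step 1: advance 4 -> fork_pos = 0 + 4 = 4.
Step 2: advance 2 -> fork_pos = 4 + 2 = 6.
Step 3: advance 10 -> fork_pos = 6 + 10 = 16.
Step 4: advance 5 -> fork_pos = 16 + 5 = 21.
Step 5: advance 3 -> fork_pos = 21 + 3 = 24.
Unwound prefix: template[0:24] = TAGCCTTATTGGAGGAACCCCTAT
Complement it base by base (A<->T, C<->G), keeping left-to-right order:
  [0:5] TAGCC -> ATCGG
  [5:10] TTATT -> AATAA
  [10:15] GGAGG -> CCTCC
  [15:20] AACCC -> TTGGG
  [20:24] CTAT -> GATA
Concatenate: ATCGGAATAACCTCCTTGGGGATA (length 24; written aligned with the template, i.e. 3'->5').

Answer: ATCGGAATAACCTCCTTGGGGATA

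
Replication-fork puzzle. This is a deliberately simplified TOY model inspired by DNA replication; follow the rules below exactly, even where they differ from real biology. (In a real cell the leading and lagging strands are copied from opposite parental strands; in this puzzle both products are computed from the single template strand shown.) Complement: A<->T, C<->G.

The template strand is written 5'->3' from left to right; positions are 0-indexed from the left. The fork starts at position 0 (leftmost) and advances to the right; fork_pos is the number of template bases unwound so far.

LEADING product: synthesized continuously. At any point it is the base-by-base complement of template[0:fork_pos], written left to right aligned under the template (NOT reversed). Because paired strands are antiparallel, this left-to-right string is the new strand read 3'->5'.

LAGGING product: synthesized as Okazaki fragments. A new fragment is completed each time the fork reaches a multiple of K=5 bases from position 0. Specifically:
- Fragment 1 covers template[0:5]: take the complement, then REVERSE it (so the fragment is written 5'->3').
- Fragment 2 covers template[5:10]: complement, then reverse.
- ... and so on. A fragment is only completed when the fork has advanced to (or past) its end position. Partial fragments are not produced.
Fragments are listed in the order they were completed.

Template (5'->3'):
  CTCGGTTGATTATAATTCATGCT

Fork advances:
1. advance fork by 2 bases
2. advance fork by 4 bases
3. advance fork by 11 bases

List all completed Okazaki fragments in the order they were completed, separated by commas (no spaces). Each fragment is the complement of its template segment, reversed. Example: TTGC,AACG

Step 1: advance 2 -> fork_pos = 0 + 2 = 2. Next multiple of 5 is 5 (not reached); still 0 fragment(s).
Step 2: advance 4 -> fork_pos = 2 + 4 = 6. Reached multiple(s) of 5: 5 -> fragment 1 completed (1 total).
Step 3: advance 11 -> fork_pos = 6 + 11 = 17. Reached multiple(s) of 5: 10, 15 -> fragments 2-3 completed (3 total).
Final fork_pos = 17, so 3 fragment(s) are complete. Build each: template segment -> complement -> reverse.
Fragment 1: template[0:5] = CTCGG -> complement GAGCC -> reversed CCGAG
Fragment 2: template[5:10] = TTGAT -> complement AACTA -> reversed ATCAA
Fragment 3: template[10:15] = TATAA -> complement ATATT -> reversed TTATA

Answer: CCGAG,ATCAA,TTATA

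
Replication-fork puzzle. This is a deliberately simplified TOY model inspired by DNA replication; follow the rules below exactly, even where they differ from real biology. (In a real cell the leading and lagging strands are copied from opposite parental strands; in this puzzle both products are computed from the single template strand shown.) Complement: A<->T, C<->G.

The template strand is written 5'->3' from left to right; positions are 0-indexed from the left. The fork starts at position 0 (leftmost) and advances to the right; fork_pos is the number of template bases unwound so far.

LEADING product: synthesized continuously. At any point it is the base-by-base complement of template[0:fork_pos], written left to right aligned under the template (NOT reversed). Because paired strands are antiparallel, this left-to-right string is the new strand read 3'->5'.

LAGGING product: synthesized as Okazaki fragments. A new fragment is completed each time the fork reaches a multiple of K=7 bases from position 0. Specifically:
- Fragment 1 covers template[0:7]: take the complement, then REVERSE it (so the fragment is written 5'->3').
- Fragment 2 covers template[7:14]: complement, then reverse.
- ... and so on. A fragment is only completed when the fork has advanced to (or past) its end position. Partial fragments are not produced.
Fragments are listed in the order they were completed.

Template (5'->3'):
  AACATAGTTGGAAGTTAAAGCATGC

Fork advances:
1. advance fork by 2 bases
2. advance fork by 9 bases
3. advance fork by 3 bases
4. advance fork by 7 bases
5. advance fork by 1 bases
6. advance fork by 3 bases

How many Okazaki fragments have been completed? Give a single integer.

Step 1: advance 2 -> fork_pos = 0 + 2 = 2. Next multiple of 7 is 7 (not reached); still 0 fragment(s).
Step 2: advance 9 -> fork_pos = 2 + 9 = 11. Reached multiple(s) of 7: 7 -> fragment 1 completed (1 total).
Step 3: advance 3 -> fork_pos = 11 + 3 = 14. Reached multiple(s) of 7: 14 -> fragment 2 completed (2 total).
Step 4: advance 7 -> fork_pos = 14 + 7 = 21. Reached multiple(s) of 7: 21 -> fragment 3 completed (3 total).
Step 5: advance 1 -> fork_pos = 21 + 1 = 22. Next multiple of 7 is 28 (not reached); still 3 fragment(s).
Step 6: advance 3 -> fork_pos = 22 + 3 = 25. Next multiple of 7 is 28 (not reached); still 3 fragment(s).
Check: final fork_pos = 25; the multiples of 7 that are <= 25 are 7..21 -> 25 // 7 = 3 completed fragment(s).

Answer: 3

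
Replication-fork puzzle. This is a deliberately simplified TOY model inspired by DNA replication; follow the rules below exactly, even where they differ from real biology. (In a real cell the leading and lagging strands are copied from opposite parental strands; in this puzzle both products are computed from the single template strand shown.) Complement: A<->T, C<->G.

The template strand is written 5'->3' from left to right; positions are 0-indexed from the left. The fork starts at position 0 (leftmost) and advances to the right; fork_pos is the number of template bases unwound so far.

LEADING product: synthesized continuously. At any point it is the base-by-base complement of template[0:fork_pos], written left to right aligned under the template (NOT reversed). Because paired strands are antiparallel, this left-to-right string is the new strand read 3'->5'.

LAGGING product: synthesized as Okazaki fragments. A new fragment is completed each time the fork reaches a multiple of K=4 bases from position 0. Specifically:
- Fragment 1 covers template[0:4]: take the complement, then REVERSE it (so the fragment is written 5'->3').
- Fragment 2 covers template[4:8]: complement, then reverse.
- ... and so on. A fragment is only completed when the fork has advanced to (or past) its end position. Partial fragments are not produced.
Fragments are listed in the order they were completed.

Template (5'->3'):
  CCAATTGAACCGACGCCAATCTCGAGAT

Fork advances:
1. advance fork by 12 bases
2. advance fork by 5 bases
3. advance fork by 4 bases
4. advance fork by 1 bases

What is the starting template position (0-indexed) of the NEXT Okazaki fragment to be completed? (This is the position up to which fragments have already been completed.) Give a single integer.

Step 1: advance 12 -> fork_pos = 0 + 12 = 12. Reached multiple(s) of 4: 4, 8, 12 -> fragments 1-3 completed (3 total).
Step 2: advance 5 -> fork_pos = 12 + 5 = 17. Reached multiple(s) of 4: 16 -> fragment 4 completed (4 total).
Step 3: advance 4 -> fork_pos = 17 + 4 = 21. Reached multiple(s) of 4: 20 -> fragment 5 completed (5 total).
Step 4: advance 1 -> fork_pos = 21 + 1 = 22. Next multiple of 4 is 24 (not reached); still 5 fragment(s).
5 fragment(s) completed, covering template[0:20] (5 x 4 = 20). The next fragment, fragment 6, covers template[20:24], so it starts at position 20.

Answer: 20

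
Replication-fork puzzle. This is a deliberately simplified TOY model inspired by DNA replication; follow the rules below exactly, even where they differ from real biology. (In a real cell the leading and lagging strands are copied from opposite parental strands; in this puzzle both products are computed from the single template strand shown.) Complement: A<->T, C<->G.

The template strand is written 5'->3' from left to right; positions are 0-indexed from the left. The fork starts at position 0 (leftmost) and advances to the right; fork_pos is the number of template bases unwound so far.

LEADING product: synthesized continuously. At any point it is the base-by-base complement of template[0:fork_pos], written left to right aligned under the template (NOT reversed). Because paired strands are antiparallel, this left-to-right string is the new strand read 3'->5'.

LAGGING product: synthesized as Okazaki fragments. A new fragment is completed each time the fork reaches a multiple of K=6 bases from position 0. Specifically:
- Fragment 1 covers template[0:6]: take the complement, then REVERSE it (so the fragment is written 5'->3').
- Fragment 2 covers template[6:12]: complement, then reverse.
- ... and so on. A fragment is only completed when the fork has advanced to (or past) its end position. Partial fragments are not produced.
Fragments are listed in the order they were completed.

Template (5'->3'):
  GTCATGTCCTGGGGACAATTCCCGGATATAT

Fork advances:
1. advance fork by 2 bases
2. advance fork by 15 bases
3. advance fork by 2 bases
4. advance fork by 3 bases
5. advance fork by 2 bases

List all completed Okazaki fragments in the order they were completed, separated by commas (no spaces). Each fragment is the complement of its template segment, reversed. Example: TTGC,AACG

Answer: CATGAC,CCAGGA,TTGTCC,CGGGAA

Derivation:
Step 1: advance 2 -> fork_pos = 0 + 2 = 2. Next multiple of 6 is 6 (not reached); still 0 fragment(s).
Step 2: advance 15 -> fork_pos = 2 + 15 = 17. Reached multiple(s) of 6: 6, 12 -> fragments 1-2 completed (2 total).
Step 3: advance 2 -> fork_pos = 17 + 2 = 19. Reached multiple(s) of 6: 18 -> fragment 3 completed (3 total).
Step 4: advance 3 -> fork_pos = 19 + 3 = 22. Next multiple of 6 is 24 (not reached); still 3 fragment(s).
Step 5: advance 2 -> fork_pos = 22 + 2 = 24. Reached multiple(s) of 6: 24 -> fragment 4 completed (4 total).
Final fork_pos = 24, so 4 fragment(s) are complete. Build each: template segment -> complement -> reverse.
Fragment 1: template[0:6] = GTCATG -> complement CAGTAC -> reversed CATGAC
Fragment 2: template[6:12] = TCCTGG -> complement AGGACC -> reversed CCAGGA
Fragment 3: template[12:18] = GGACAA -> complement CCTGTT -> reversed TTGTCC
Fragment 4: template[18:24] = TTCCCG -> complement AAGGGC -> reversed CGGGAA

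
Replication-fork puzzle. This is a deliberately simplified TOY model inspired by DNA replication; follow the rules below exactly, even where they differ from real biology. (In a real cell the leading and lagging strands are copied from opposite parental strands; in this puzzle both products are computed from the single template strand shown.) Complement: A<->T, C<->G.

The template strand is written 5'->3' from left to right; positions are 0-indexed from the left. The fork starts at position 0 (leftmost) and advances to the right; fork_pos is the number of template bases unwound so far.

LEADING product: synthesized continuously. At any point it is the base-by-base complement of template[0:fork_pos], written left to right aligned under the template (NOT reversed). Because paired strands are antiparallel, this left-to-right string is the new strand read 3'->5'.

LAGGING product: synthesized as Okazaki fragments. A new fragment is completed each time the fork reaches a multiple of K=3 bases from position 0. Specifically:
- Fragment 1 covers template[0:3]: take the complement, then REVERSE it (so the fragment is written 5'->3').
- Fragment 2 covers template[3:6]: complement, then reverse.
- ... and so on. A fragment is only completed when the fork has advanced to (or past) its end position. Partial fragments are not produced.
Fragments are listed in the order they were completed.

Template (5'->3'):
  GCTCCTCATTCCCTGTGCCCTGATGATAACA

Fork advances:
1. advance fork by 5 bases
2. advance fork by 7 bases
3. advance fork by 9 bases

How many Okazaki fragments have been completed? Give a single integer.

Step 1: advance 5 -> fork_pos = 0 + 5 = 5. Reached multiple(s) of 3: 3 -> fragment 1 completed (1 total).
Step 2: advance 7 -> fork_pos = 5 + 7 = 12. Reached multiple(s) of 3: 6, 9, 12 -> fragments 2-4 completed (4 total).
Step 3: advance 9 -> fork_pos = 12 + 9 = 21. Reached multiple(s) of 3: 15, 18, 21 -> fragments 5-7 completed (7 total).
Check: final fork_pos = 21; the multiples of 3 that are <= 21 are 3..21 -> 21 // 3 = 7 completed fragment(s).

Answer: 7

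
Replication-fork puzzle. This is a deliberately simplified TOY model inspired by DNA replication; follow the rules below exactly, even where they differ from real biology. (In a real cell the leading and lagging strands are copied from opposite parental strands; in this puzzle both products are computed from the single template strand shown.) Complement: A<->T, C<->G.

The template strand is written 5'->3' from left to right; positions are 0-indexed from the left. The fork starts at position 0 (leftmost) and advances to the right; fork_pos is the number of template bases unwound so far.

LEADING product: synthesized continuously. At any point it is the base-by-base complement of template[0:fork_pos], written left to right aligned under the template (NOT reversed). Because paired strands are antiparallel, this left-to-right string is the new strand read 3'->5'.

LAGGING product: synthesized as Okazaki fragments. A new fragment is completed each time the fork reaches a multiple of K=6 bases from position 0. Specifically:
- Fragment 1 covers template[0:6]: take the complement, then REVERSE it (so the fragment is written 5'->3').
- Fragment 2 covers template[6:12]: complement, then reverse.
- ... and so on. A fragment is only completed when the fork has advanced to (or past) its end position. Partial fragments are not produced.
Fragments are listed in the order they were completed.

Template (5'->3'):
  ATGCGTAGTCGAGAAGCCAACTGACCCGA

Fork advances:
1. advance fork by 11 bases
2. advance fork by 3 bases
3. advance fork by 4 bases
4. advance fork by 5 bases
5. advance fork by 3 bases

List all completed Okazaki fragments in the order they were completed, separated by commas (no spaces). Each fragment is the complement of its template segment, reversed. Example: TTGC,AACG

Step 1: advance 11 -> fork_pos = 0 + 11 = 11. Reached multiple(s) of 6: 6 -> fragment 1 completed (1 total).
Step 2: advance 3 -> fork_pos = 11 + 3 = 14. Reached multiple(s) of 6: 12 -> fragment 2 completed (2 total).
Step 3: advance 4 -> fork_pos = 14 + 4 = 18. Reached multiple(s) of 6: 18 -> fragment 3 completed (3 total).
Step 4: advance 5 -> fork_pos = 18 + 5 = 23. Next multiple of 6 is 24 (not reached); still 3 fragment(s).
Step 5: advance 3 -> fork_pos = 23 + 3 = 26. Reached multiple(s) of 6: 24 -> fragment 4 completed (4 total).
Final fork_pos = 26, so 4 fragment(s) are complete. Build each: template segment -> complement -> reverse.
Fragment 1: template[0:6] = ATGCGT -> complement TACGCA -> reversed ACGCAT
Fragment 2: template[6:12] = AGTCGA -> complement TCAGCT -> reversed TCGACT
Fragment 3: template[12:18] = GAAGCC -> complement CTTCGG -> reversed GGCTTC
Fragment 4: template[18:24] = AACTGA -> complement TTGACT -> reversed TCAGTT

Answer: ACGCAT,TCGACT,GGCTTC,TCAGTT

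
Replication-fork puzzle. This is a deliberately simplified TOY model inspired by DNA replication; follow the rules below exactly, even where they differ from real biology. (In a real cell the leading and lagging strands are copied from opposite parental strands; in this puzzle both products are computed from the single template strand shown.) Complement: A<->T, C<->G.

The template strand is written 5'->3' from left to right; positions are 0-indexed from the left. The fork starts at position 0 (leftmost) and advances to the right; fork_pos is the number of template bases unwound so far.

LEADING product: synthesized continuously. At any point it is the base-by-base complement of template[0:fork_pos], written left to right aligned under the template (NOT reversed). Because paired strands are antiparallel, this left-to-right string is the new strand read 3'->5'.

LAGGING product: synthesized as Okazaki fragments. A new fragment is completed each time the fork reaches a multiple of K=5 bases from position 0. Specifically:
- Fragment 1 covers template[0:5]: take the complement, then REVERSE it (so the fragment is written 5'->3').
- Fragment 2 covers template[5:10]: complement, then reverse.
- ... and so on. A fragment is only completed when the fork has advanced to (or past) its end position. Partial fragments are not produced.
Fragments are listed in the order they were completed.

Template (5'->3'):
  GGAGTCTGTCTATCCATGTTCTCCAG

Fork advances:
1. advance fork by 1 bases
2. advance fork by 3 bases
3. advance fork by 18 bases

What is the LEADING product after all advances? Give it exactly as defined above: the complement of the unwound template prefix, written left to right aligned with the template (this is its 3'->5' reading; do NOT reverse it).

Answer: CCTCAGACAGATAGGTACAAGA

Derivation:
Step 1: advance 1 -> fork_pos = 0 + 1 = 1.
Step 2: advance 3 -> fork_pos = 1 + 3 = 4.
Step 3: advance 18 -> fork_pos = 4 + 18 = 22.
Unwound prefix: template[0:22] = GGAGTCTGTCTATCCATGTTCT
Complement it base by base (A<->T, C<->G), keeping left-to-right order:
  [0:5] GGAGT -> CCTCA
  [5:10] CTGTC -> GACAG
  [10:15] TATCC -> ATAGG
  [15:20] ATGTT -> TACAA
  [20:22] CT -> GA
Concatenate: CCTCAGACAGATAGGTACAAGA (length 22; written aligned with the template, i.e. 3'->5').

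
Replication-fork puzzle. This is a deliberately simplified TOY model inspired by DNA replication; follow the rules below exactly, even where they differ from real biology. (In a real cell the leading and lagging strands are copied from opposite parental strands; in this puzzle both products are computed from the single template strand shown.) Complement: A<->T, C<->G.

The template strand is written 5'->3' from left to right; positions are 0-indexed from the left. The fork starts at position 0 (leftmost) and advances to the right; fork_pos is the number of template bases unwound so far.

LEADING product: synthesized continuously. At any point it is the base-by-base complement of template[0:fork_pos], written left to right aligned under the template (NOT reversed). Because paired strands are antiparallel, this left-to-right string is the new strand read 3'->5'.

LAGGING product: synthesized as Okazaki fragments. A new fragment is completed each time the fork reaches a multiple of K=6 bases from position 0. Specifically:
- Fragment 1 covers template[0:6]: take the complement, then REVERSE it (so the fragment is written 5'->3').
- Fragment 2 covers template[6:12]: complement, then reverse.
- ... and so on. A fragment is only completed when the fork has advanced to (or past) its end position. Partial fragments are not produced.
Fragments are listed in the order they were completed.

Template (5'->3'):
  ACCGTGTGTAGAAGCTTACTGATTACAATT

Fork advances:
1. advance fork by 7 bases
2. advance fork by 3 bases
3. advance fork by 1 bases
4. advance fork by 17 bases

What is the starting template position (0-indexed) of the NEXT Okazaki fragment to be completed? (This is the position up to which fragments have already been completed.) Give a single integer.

Step 1: advance 7 -> fork_pos = 0 + 7 = 7. Reached multiple(s) of 6: 6 -> fragment 1 completed (1 total).
Step 2: advance 3 -> fork_pos = 7 + 3 = 10. Next multiple of 6 is 12 (not reached); still 1 fragment(s).
Step 3: advance 1 -> fork_pos = 10 + 1 = 11. Next multiple of 6 is 12 (not reached); still 1 fragment(s).
Step 4: advance 17 -> fork_pos = 11 + 17 = 28. Reached multiple(s) of 6: 12, 18, 24 -> fragments 2-4 completed (4 total).
4 fragment(s) completed, covering template[0:24] (4 x 6 = 24). The next fragment, fragment 5, covers template[24:30], so it starts at position 24.

Answer: 24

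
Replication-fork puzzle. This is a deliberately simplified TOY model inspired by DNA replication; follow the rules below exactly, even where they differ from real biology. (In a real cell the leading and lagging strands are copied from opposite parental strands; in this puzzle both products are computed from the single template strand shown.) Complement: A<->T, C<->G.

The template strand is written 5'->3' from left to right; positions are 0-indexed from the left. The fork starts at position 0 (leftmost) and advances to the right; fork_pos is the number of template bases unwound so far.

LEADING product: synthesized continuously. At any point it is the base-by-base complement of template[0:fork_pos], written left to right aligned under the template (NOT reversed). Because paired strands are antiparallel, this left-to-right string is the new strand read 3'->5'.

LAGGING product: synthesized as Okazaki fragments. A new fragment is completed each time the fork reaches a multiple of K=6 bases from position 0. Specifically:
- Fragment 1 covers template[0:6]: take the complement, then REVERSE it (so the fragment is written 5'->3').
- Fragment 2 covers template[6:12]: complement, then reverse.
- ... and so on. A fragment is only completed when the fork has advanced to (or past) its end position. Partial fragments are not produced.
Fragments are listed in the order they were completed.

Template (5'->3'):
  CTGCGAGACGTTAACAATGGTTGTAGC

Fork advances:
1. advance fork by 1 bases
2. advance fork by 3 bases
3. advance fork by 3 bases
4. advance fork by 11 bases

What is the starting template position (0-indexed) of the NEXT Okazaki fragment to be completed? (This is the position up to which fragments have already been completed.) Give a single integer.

Answer: 18

Derivation:
Step 1: advance 1 -> fork_pos = 0 + 1 = 1. Next multiple of 6 is 6 (not reached); still 0 fragment(s).
Step 2: advance 3 -> fork_pos = 1 + 3 = 4. Next multiple of 6 is 6 (not reached); still 0 fragment(s).
Step 3: advance 3 -> fork_pos = 4 + 3 = 7. Reached multiple(s) of 6: 6 -> fragment 1 completed (1 total).
Step 4: advance 11 -> fork_pos = 7 + 11 = 18. Reached multiple(s) of 6: 12, 18 -> fragments 2-3 completed (3 total).
3 fragment(s) completed, covering template[0:18] (3 x 6 = 18). The next fragment, fragment 4, covers template[18:24], so it starts at position 18.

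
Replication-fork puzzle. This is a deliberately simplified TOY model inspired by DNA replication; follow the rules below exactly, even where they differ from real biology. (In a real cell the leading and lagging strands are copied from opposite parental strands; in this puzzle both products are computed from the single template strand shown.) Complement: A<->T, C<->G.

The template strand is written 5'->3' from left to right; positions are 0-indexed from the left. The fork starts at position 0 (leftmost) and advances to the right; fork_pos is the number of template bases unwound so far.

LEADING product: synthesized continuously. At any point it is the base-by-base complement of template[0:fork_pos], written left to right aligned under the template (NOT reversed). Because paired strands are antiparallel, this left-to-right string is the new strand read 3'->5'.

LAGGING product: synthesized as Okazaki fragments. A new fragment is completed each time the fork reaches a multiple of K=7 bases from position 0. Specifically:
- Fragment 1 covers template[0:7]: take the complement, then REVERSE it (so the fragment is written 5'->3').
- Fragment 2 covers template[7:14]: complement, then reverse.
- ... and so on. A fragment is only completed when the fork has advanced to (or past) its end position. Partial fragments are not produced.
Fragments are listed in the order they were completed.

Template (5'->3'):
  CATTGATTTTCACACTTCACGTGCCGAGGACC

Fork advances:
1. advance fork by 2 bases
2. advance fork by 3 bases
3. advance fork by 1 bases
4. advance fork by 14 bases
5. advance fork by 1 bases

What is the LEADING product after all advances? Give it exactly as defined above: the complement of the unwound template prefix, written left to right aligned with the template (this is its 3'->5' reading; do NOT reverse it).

Answer: GTAACTAAAAGTGTGAAGTGC

Derivation:
Step 1: advance 2 -> fork_pos = 0 + 2 = 2.
Step 2: advance 3 -> fork_pos = 2 + 3 = 5.
Step 3: advance 1 -> fork_pos = 5 + 1 = 6.
Step 4: advance 14 -> fork_pos = 6 + 14 = 20.
Step 5: advance 1 -> fork_pos = 20 + 1 = 21.
Unwound prefix: template[0:21] = CATTGATTTTCACACTTCACG
Complement it base by base (A<->T, C<->G), keeping left-to-right order:
  [0:5] CATTG -> GTAAC
  [5:10] ATTTT -> TAAAA
  [10:15] CACAC -> GTGTG
  [15:20] TTCAC -> AAGTG
  [20:21] G -> C
Concatenate: GTAACTAAAAGTGTGAAGTGC (length 21; written aligned with the template, i.e. 3'->5').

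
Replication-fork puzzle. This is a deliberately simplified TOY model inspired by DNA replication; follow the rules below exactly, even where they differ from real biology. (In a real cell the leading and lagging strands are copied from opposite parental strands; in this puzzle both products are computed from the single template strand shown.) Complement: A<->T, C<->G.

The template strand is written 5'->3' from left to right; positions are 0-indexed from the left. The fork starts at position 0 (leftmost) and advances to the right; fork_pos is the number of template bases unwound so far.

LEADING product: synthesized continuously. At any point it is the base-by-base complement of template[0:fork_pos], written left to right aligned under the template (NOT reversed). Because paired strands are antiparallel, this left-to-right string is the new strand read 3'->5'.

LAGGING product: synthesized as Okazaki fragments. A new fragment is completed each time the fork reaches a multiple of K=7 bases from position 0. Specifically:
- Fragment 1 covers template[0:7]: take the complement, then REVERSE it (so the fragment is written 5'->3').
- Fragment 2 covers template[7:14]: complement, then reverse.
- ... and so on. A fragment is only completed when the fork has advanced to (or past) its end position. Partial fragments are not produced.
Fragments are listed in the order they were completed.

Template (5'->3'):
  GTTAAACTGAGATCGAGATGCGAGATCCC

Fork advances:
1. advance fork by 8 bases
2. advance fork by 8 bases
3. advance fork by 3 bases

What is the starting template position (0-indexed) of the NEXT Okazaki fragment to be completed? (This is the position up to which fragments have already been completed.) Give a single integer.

Answer: 14

Derivation:
Step 1: advance 8 -> fork_pos = 0 + 8 = 8. Reached multiple(s) of 7: 7 -> fragment 1 completed (1 total).
Step 2: advance 8 -> fork_pos = 8 + 8 = 16. Reached multiple(s) of 7: 14 -> fragment 2 completed (2 total).
Step 3: advance 3 -> fork_pos = 16 + 3 = 19. Next multiple of 7 is 21 (not reached); still 2 fragment(s).
2 fragment(s) completed, covering template[0:14] (2 x 7 = 14). The next fragment, fragment 3, covers template[14:21], so it starts at position 14.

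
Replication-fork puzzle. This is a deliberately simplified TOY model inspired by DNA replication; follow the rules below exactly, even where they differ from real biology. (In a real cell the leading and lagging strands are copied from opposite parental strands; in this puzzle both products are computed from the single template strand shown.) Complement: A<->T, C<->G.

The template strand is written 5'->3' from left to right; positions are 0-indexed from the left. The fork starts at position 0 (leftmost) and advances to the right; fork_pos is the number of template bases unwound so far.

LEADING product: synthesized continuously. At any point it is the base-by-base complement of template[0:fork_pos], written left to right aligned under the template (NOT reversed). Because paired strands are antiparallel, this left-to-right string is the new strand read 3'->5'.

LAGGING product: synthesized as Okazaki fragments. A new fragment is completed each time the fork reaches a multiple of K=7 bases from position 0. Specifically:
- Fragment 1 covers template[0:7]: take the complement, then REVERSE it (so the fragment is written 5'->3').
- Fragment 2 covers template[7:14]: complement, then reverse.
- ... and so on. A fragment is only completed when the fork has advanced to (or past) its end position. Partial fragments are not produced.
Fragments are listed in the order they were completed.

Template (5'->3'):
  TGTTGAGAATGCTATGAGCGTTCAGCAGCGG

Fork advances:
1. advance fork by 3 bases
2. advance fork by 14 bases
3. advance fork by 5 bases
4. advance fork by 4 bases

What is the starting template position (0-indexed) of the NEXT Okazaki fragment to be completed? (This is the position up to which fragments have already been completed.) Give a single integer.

Step 1: advance 3 -> fork_pos = 0 + 3 = 3. Next multiple of 7 is 7 (not reached); still 0 fragment(s).
Step 2: advance 14 -> fork_pos = 3 + 14 = 17. Reached multiple(s) of 7: 7, 14 -> fragments 1-2 completed (2 total).
Step 3: advance 5 -> fork_pos = 17 + 5 = 22. Reached multiple(s) of 7: 21 -> fragment 3 completed (3 total).
Step 4: advance 4 -> fork_pos = 22 + 4 = 26. Next multiple of 7 is 28 (not reached); still 3 fragment(s).
3 fragment(s) completed, covering template[0:21] (3 x 7 = 21). The next fragment, fragment 4, covers template[21:28], so it starts at position 21.

Answer: 21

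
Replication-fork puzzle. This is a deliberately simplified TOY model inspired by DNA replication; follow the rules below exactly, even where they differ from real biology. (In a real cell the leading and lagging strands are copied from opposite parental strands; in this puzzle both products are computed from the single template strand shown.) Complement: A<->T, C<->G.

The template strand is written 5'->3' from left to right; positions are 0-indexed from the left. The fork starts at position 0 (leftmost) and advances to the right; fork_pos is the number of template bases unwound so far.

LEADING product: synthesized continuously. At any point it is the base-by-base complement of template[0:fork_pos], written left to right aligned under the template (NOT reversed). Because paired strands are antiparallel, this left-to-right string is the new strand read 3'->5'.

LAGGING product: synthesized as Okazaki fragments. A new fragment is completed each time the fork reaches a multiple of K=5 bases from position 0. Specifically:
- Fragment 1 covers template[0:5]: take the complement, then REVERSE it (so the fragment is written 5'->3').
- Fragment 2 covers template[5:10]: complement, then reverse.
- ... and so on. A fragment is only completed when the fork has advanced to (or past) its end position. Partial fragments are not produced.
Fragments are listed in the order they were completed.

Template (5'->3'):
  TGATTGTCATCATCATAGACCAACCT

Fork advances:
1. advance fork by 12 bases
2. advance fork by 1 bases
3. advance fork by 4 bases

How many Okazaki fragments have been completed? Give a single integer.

Answer: 3

Derivation:
Step 1: advance 12 -> fork_pos = 0 + 12 = 12. Reached multiple(s) of 5: 5, 10 -> fragments 1-2 completed (2 total).
Step 2: advance 1 -> fork_pos = 12 + 1 = 13. Next multiple of 5 is 15 (not reached); still 2 fragment(s).
Step 3: advance 4 -> fork_pos = 13 + 4 = 17. Reached multiple(s) of 5: 15 -> fragment 3 completed (3 total).
Check: final fork_pos = 17; the multiples of 5 that are <= 17 are 5..15 -> 17 // 5 = 3 completed fragment(s).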